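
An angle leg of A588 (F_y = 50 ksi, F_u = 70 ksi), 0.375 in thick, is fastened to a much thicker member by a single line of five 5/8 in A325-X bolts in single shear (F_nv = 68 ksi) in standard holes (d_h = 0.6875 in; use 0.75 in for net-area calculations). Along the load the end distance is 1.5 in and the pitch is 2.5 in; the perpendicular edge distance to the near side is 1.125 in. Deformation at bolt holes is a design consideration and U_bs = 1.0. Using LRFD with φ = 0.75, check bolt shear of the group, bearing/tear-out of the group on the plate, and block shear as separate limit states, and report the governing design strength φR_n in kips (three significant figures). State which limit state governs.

Bolt shear: A_b = π·0.625²/4 = 0.3068 in²; R_n = 68 × 0.3068 × 5 × 1 = 104.3 kips → 0.75 × 104.3 = 78.2 kips.
Bearing: edge l_c = 1.156, r_n = 36.42 kips; interior l_c = 1.812, r_n = 39.38 kips; R_n = 36.42 + 4·39.38 = 193.9 kips → 145 kips.
Block shear: A_gv = 4.312, A_nv = 3.047, A_nt = 0.2812 in²; R_n = min(0.6F_uA_nv, 0.6F_yA_gv) + U_bs·F_u·A_nt = 147.7 kips → 111 kips.
Bolt shear governs: 78.2 kips.

78.2 kips (bolt shear governs)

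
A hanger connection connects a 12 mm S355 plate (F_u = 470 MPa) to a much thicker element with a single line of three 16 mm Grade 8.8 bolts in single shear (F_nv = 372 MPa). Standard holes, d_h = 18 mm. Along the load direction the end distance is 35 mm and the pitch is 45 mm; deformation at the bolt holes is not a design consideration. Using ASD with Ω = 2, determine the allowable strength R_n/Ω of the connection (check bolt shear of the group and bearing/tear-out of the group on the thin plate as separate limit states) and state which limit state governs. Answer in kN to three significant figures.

112 kN (bolt shear governs)

Bolt shear: A_b = π·16²/4 = 201.1 mm²; R_n = 372 × 201.1 × 3 × 1 / 1000 = 224.4 kN → 224.4 / 2 = 112 kN.
Bearing (1.5 l_c t F_u ≤ 3.0 d t F_u): upper limit = 3.0·16·12·470 / 1000 = 270.7 kN.
  Edge l_c = 35 − 18/2 = 26 → r_n = 220 kN; interior l_c = 45 − 18 = 27 → r_n = 228.4 kN.
  R_n,bearing = 1·220 + 2·228.4 = 676.8 kN → 676.8 / 2 = 338 kN.
Bolt shear governs: 112 kN.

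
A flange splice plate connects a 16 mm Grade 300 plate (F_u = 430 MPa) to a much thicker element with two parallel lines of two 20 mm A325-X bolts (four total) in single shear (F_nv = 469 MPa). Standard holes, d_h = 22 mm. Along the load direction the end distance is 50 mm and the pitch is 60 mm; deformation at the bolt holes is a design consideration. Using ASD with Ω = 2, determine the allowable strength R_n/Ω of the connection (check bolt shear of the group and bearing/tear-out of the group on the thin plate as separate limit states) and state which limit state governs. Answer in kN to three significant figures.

295 kN (bolt shear governs)

Bolt shear: A_b = π·20²/4 = 314.2 mm²; R_n = 469 × 314.2 × 4 × 1 / 1000 = 589.4 kN → 589.4 / 2 = 295 kN.
Bearing (1.2 l_c t F_u ≤ 2.4 d t F_u): upper limit = 2.4·20·16·430 / 1000 = 330.2 kN.
  Edge l_c = 50 − 22/2 = 39 → r_n = 322 kN; interior l_c = 60 − 22 = 38 → r_n = 313.7 kN.
  R_n,bearing = 2·322 + 2·313.7 = 1271 kN → 1271 / 2 = 636 kN.
Bolt shear governs: 295 kN.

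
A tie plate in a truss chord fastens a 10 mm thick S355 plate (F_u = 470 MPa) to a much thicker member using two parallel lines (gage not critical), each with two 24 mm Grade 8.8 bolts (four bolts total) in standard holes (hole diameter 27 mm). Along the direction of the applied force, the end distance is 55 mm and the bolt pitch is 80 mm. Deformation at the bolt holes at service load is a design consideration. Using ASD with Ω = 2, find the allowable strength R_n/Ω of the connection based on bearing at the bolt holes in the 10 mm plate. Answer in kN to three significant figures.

Per bolt r_n = 1.2 l_c t F_u ≤ 2.4 d t F_u; upper limit = 2.4 × 24 × 10 × 470 / 1000 = 270.7 kN.
Edge bolt: l_c = 55 − 27/2 = 41.5 mm → 1.2 × 41.5 × 10 × 470 / 1000 = 234.1 → r_n = 234.1 kN.
Interior bolts: l_c = 80 − 27 = 53 mm → 1.2 × 53 × 10 × 470 / 1000 = 298.9 → r_n = 270.7 kN.
R_n = 2 × 234.1 + 2 × 270.7 = 1010 kN.
Allowable strength R_n/Ω = 1010 / 2 = 505 kN.

505 kN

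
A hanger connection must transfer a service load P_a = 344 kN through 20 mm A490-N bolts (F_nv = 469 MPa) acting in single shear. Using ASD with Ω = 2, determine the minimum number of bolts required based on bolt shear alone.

A_b = π·20²/4 = 314.2 mm².
Per-bolt allowable strength R_n/Ω = 469 × 314.2 × 1 / 1000 / 2 = 73.67 kN.
n ≥ 344 / 73.67 = 4.669 → use 5 bolts.

5 bolts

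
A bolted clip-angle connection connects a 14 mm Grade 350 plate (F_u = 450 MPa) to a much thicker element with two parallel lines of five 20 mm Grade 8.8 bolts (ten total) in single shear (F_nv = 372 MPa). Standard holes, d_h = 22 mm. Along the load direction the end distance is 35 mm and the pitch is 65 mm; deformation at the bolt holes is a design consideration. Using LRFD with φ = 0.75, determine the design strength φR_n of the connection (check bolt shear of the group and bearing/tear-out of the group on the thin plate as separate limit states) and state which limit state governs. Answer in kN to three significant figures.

877 kN (bolt shear governs)

Bolt shear: A_b = π·20²/4 = 314.2 mm²; R_n = 372 × 314.2 × 10 × 1 / 1000 = 1169 kN → 0.75 × 1169 = 877 kN.
Bearing (1.2 l_c t F_u ≤ 2.4 d t F_u): upper limit = 2.4·20·14·450 / 1000 = 302.4 kN.
  Edge l_c = 35 − 22/2 = 24 → r_n = 181.4 kN; interior l_c = 65 − 22 = 43 → r_n = 302.4 kN.
  R_n,bearing = 2·181.4 + 8·302.4 = 2782 kN → 0.75 × 2782 = 2090 kN.
Bolt shear governs: 877 kN.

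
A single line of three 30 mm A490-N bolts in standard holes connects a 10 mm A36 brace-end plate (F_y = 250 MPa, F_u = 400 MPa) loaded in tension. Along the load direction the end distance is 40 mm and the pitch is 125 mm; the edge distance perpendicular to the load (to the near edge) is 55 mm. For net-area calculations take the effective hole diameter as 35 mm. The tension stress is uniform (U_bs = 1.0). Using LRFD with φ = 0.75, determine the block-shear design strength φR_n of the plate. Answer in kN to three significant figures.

439 kN

Shear plane L_v = 40 + 2·125 = 290 mm; A_gv = 290 × 10 = 2900 mm².
A_nv = (290 − 2.5·35) × 10 = 2025 mm².
A_nt = (55 − 0.5·35) × 10 = 375 mm².
0.6 F_u A_nv = 486 kN; 0.6 F_y A_gv = 435 kN → shear yielding governs the shear term.
R_n = 435 + 1.0 × 400 × 375 / 1000 = 585 kN.
Design strength φR_n = 0.75 × 585 = 439 kN.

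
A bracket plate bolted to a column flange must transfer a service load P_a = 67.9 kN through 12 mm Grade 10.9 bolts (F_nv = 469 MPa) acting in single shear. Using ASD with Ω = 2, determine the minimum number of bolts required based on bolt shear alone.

3 bolts

A_b = π·12²/4 = 113.1 mm².
Per-bolt allowable strength R_n/Ω = 469 × 113.1 × 1 / 1000 / 2 = 26.52 kN.
n ≥ 67.9 / 26.52 = 2.56 → use 3 bolts.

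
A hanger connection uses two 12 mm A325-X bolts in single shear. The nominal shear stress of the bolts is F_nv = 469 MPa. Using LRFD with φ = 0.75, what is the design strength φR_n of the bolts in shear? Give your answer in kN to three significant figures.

A_b = π × 12² / 4 = 113.1 mm².
R_n = F_nv · A_b · n · n_s = 469 × 113.1 × 2 × 1 / 1000 = 106.1 kN.
Design strength φR_n = 0.75 × 106.1 = 79.6 kN.

79.6 kN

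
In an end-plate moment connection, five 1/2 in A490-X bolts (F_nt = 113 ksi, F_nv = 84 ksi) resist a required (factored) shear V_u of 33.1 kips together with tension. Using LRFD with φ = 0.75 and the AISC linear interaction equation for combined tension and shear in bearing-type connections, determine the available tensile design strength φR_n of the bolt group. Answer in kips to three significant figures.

63.6 kips

A_b = π·0.5²/4 = 0.1963 in²; f_rv = 33.1 / (5 × 0.1963) = 33.72 ksi.
F'_nt = 1.3 F_nt − (F_nt / φF_nv) f_rv = 1.3·113 − (113/(0.75·84))·33.72 = 86.43 ksi, capped at F_nt → F'_nt = 86.43 ksi.
R_n = F'_nt · A_b · n = 86.43 × 0.1963 × 5 = 84.85 kips.
Design strength φR_n = 0.75 × 84.85 = 63.6 kips.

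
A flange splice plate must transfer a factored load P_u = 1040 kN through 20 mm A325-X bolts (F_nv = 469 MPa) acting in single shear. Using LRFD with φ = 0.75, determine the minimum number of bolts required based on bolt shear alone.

10 bolts

A_b = π·20²/4 = 314.2 mm².
Per-bolt design strength φR_n = 0.75 × 469 × 314.2 × 1 / 1000 = 110.5 kN.
n ≥ 1040 / 110.5 = 9.411 → use 10 bolts.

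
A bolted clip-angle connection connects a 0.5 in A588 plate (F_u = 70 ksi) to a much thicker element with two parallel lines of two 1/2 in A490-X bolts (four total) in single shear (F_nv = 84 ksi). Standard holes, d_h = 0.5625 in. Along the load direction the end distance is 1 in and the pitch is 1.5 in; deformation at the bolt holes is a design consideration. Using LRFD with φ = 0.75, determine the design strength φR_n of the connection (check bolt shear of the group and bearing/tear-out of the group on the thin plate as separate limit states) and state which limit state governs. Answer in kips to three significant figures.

49.5 kips (bolt shear governs)

Bolt shear: A_b = π·0.5²/4 = 0.1963 in²; R_n = 84 × 0.1963 × 4 × 1 = 65.97 kips → 0.75 × 65.97 = 49.5 kips.
Bearing (1.2 l_c t F_u ≤ 2.4 d t F_u): upper limit = 2.4·0.5·0.5·70 = 42 kips.
  Edge l_c = 1 − 0.5625/2 = 0.7188 → r_n = 30.19 kips; interior l_c = 1.5 − 0.5625 = 0.9375 → r_n = 39.38 kips.
  R_n,bearing = 2·30.19 + 2·39.38 = 139.1 kips → 0.75 × 139.1 = 104 kips.
Bolt shear governs: 49.5 kips.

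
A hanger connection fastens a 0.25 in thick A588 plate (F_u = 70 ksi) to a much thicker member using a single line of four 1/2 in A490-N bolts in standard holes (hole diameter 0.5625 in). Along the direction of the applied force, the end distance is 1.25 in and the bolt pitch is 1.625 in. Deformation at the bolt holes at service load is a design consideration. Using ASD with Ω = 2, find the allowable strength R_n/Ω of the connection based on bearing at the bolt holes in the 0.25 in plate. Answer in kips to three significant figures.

41.7 kips

Per bolt r_n = 1.2 l_c t F_u ≤ 2.4 d t F_u; upper limit = 2.4 × 0.5 × 0.25 × 70 = 21 kips.
Edge bolt: l_c = 1.25 − 0.5625/2 = 0.9688 in → 1.2 × 0.9688 × 0.25 × 70 = 20.34 → r_n = 20.34 kips.
Interior bolts: l_c = 1.625 − 0.5625 = 1.062 in → 1.2 × 1.062 × 0.25 × 70 = 22.31 → r_n = 21 kips.
R_n = 1 × 20.34 + 3 × 21 = 83.34 kips.
Allowable strength R_n/Ω = 83.34 / 2 = 41.7 kips.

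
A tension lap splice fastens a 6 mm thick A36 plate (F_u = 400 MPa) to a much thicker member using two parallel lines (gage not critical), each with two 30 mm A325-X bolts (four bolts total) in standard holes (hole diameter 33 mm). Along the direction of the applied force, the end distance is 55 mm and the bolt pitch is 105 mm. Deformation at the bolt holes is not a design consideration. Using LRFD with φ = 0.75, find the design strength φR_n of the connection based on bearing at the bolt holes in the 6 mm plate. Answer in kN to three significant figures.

532 kN

Per bolt r_n = 1.5 l_c t F_u ≤ 3.0 d t F_u; upper limit = 3.0 × 30 × 6 × 400 / 1000 = 216 kN.
Edge bolt: l_c = 55 − 33/2 = 38.5 mm → 1.5 × 38.5 × 6 × 400 / 1000 = 138.6 → r_n = 138.6 kN.
Interior bolts: l_c = 105 − 33 = 72 mm → 1.5 × 72 × 6 × 400 / 1000 = 259.2 → r_n = 216 kN.
R_n = 2 × 138.6 + 2 × 216 = 709.2 kN.
Design strength φR_n = 0.75 × 709.2 = 532 kN.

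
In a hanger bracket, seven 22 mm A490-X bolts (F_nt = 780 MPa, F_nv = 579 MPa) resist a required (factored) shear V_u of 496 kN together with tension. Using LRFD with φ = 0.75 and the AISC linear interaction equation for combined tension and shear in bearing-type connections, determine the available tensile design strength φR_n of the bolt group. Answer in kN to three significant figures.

A_b = π·22²/4 = 380.1 mm²; f_rv = 496 × 1000 / (7 × 380.1) = 186.4 MPa.
F'_nt = 1.3 F_nt − (F_nt / φF_nv) f_rv = 1.3·780 − (780/(0.75·579))·186.4 = 679.2 MPa, capped at F_nt → F'_nt = 679.2 MPa.
R_n = F'_nt · A_b · n = 679.2 × 380.1 × 7 / 1000 = 1807 kN.
Design strength φR_n = 0.75 × 1807 = 1360 kN.

1360 kN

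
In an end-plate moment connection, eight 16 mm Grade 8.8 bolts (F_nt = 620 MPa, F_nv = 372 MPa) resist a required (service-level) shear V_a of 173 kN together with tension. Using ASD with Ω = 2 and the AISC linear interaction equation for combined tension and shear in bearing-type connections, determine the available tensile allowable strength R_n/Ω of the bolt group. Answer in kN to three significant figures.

A_b = π·16²/4 = 201.1 mm²; f_rv = 173 × 1000 / (8 × 201.1) = 107.6 MPa.
F'_nt = 1.3 F_nt − (Ω F_nt / F_nv) f_rv = 1.3·620 − (2·620/372)·107.6 = 447.5 MPa, capped at F_nt → F'_nt = 447.5 MPa.
R_n = F'_nt · A_b · n = 447.5 × 201.1 × 8 / 1000 = 719.8 kN.
Allowable strength R_n/Ω = 719.8 / 2 = 360 kN.

360 kN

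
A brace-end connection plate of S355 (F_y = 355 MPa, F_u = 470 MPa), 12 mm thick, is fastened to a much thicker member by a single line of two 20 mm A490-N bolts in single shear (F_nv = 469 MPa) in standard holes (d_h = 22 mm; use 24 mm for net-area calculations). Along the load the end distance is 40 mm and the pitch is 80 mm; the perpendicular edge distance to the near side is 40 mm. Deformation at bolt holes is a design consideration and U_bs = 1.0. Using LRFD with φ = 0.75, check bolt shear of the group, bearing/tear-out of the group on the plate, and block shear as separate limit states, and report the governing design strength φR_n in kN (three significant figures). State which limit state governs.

221 kN (bolt shear governs)

Bolt shear: A_b = π·20²/4 = 314.2 mm²; R_n = 469 × 314.2 × 2 × 1 / 1000 = 294.7 kN → 0.75 × 294.7 = 221 kN.
Bearing: edge l_c = 29, r_n = 196.3 kN; interior l_c = 58, r_n = 270.7 kN; R_n = 196.3 + 1·270.7 = 467 kN → 350 kN.
Block shear: A_gv = 1440, A_nv = 1008, A_nt = 336 mm²; R_n = min(0.6F_uA_nv, 0.6F_yA_gv) + U_bs·F_u·A_nt = 442.2 kN → 332 kN.
Bolt shear governs: 221 kN.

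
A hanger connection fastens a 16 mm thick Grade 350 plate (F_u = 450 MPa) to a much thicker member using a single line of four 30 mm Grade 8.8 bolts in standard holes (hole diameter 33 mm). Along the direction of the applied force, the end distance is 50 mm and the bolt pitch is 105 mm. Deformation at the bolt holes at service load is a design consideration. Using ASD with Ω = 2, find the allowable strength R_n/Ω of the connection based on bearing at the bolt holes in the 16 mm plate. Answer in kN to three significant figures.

922 kN

Per bolt r_n = 1.2 l_c t F_u ≤ 2.4 d t F_u; upper limit = 2.4 × 30 × 16 × 450 / 1000 = 518.4 kN.
Edge bolt: l_c = 50 − 33/2 = 33.5 mm → 1.2 × 33.5 × 16 × 450 / 1000 = 289.4 → r_n = 289.4 kN.
Interior bolts: l_c = 105 − 33 = 72 mm → 1.2 × 72 × 16 × 450 / 1000 = 622.1 → r_n = 518.4 kN.
R_n = 1 × 289.4 + 3 × 518.4 = 1845 kN.
Allowable strength R_n/Ω = 1845 / 2 = 922 kN.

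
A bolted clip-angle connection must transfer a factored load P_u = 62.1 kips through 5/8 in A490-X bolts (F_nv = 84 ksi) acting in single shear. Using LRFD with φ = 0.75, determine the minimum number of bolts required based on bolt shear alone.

A_b = π·0.625²/4 = 0.3068 in².
Per-bolt design strength φR_n = 0.75 × 84 × 0.3068 × 1 = 19.33 kips.
n ≥ 62.1 / 19.33 = 3.213 → use 4 bolts.

4 bolts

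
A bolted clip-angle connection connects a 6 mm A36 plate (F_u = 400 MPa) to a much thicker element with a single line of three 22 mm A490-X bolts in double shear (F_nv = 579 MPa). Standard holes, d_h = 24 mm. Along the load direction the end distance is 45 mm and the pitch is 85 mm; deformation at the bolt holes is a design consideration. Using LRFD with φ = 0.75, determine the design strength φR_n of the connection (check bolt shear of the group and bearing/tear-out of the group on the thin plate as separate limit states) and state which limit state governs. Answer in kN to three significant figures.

Bolt shear: A_b = π·22²/4 = 380.1 mm²; R_n = 579 × 380.1 × 3 × 2 / 1000 = 1321 kN → 0.75 × 1321 = 990 kN.
Bearing (1.2 l_c t F_u ≤ 2.4 d t F_u): upper limit = 2.4·22·6·400 / 1000 = 126.7 kN.
  Edge l_c = 45 − 24/2 = 33 → r_n = 95.04 kN; interior l_c = 85 − 24 = 61 → r_n = 126.7 kN.
  R_n,bearing = 1·95.04 + 2·126.7 = 348.5 kN → 0.75 × 348.5 = 261 kN.
Bearing governs: 261 kN.

261 kN (bearing governs)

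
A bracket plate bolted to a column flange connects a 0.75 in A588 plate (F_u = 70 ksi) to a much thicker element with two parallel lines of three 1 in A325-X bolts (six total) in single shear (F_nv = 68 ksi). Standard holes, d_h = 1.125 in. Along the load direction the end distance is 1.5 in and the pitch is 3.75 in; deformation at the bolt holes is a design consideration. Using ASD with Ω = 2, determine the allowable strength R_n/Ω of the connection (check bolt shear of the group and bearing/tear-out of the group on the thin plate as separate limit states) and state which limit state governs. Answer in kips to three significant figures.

Bolt shear: A_b = π·1²/4 = 0.7854 in²; R_n = 68 × 0.7854 × 6 × 1 = 320.4 kips → 320.4 / 2 = 160 kips.
Bearing (1.2 l_c t F_u ≤ 2.4 d t F_u): upper limit = 2.4·1·0.75·70 = 126 kips.
  Edge l_c = 1.5 − 1.125/2 = 0.9375 → r_n = 59.06 kips; interior l_c = 3.75 − 1.125 = 2.625 → r_n = 126 kips.
  R_n,bearing = 2·59.06 + 4·126 = 622.1 kips → 622.1 / 2 = 311 kips.
Bolt shear governs: 160 kips.

160 kips (bolt shear governs)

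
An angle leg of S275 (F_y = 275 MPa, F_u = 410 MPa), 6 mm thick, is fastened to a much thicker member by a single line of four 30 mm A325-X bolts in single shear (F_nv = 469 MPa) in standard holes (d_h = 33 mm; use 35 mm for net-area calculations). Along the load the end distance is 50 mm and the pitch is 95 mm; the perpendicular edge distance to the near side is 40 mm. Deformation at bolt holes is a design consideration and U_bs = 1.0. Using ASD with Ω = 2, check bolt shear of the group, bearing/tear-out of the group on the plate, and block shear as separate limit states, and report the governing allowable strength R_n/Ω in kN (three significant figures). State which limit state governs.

184 kN (block shear governs)

Bolt shear: A_b = π·30²/4 = 706.9 mm²; R_n = 469 × 706.9 × 4 × 1 / 1000 = 1326 kN → 1326 / 2 = 663 kN.
Bearing: edge l_c = 33.5, r_n = 98.89 kN; interior l_c = 62, r_n = 177.1 kN; R_n = 98.89 + 3·177.1 = 630.3 kN → 315 kN.
Block shear: A_gv = 2010, A_nv = 1275, A_nt = 135 mm²; R_n = min(0.6F_uA_nv, 0.6F_yA_gv) + U_bs·F_u·A_nt = 369 kN → 184 kN.
Block shear governs: 184 kN.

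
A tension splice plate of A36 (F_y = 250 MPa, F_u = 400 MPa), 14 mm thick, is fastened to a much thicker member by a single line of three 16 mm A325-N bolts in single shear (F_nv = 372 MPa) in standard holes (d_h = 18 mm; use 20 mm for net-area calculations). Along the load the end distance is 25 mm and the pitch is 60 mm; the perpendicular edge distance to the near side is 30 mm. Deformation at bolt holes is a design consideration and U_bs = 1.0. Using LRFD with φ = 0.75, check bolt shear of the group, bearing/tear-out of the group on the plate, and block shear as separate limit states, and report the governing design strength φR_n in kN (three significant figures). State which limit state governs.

168 kN (bolt shear governs)

Bolt shear: A_b = π·16²/4 = 201.1 mm²; R_n = 372 × 201.1 × 3 × 1 / 1000 = 224.4 kN → 0.75 × 224.4 = 168 kN.
Bearing: edge l_c = 16, r_n = 107.5 kN; interior l_c = 42, r_n = 215 kN; R_n = 107.5 + 2·215 = 537.6 kN → 403 kN.
Block shear: A_gv = 2030, A_nv = 1330, A_nt = 280 mm²; R_n = min(0.6F_uA_nv, 0.6F_yA_gv) + U_bs·F_u·A_nt = 416.5 kN → 312 kN.
Bolt shear governs: 168 kN.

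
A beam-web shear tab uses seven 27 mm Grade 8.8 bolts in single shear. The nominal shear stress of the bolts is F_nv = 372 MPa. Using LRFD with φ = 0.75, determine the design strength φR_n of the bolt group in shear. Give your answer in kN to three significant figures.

1120 kN

A_b = π × 27² / 4 = 572.6 mm².
R_n = F_nv · A_b · n · n_s = 372 × 572.6 × 7 × 1 / 1000 = 1491 kN.
Design strength φR_n = 0.75 × 1491 = 1120 kN.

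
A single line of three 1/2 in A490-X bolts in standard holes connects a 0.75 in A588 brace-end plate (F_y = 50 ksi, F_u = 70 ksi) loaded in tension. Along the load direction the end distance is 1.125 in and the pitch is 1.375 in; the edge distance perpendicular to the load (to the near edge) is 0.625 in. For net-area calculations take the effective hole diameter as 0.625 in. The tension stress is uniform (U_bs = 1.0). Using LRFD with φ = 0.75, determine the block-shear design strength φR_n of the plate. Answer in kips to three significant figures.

66.9 kips

Shear plane L_v = 1.125 + 2·1.375 = 3.875 in; A_gv = 3.875 × 0.75 = 2.906 in².
A_nv = (3.875 − 2.5·0.625) × 0.75 = 1.734 in².
A_nt = (0.625 − 0.5·0.625) × 0.75 = 0.2344 in².
0.6 F_u A_nv = 72.84 kips; 0.6 F_y A_gv = 87.19 kips → shear rupture governs the shear term.
R_n = 72.84 + 1.0 × 70 × 0.2344 = 89.25 kips.
Design strength φR_n = 0.75 × 89.25 = 66.9 kips.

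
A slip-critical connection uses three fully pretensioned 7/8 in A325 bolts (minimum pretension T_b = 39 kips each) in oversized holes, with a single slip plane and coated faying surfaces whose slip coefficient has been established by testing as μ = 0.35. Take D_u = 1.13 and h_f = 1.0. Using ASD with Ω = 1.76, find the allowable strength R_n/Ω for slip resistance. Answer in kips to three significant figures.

26.3 kips

R_n = μ · D_u · h_f · T_b · n_s · n_b = 0.35 × 1.13 × 1.0 × 39 × 1 × 3 = 46.27 kips.
Allowable strength R_n/Ω = 46.27 / 1.76 = 26.3 kips.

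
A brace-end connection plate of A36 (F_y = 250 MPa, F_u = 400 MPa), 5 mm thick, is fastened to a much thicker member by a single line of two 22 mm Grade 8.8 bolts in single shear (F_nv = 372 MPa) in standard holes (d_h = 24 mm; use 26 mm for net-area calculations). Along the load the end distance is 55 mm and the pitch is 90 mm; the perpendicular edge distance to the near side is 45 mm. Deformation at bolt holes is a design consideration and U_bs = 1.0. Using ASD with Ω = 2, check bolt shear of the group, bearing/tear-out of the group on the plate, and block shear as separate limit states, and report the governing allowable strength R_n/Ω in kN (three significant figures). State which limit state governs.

86.4 kN (block shear governs)

Bolt shear: A_b = π·22²/4 = 380.1 mm²; R_n = 372 × 380.1 × 2 × 1 / 1000 = 282.8 kN → 282.8 / 2 = 141 kN.
Bearing: edge l_c = 43, r_n = 103.2 kN; interior l_c = 66, r_n = 105.6 kN; R_n = 103.2 + 1·105.6 = 208.8 kN → 104 kN.
Block shear: A_gv = 725, A_nv = 530, A_nt = 160 mm²; R_n = min(0.6F_uA_nv, 0.6F_yA_gv) + U_bs·F_u·A_nt = 172.8 kN → 86.4 kN.
Block shear governs: 86.4 kN.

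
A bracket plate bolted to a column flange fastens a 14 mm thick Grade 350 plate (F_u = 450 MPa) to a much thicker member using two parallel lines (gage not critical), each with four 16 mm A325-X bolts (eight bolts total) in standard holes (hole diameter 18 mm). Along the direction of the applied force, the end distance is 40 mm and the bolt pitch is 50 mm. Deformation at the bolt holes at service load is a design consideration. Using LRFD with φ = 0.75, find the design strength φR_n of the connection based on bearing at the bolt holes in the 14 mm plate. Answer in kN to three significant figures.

Per bolt r_n = 1.2 l_c t F_u ≤ 2.4 d t F_u; upper limit = 2.4 × 16 × 14 × 450 / 1000 = 241.9 kN.
Edge bolt: l_c = 40 − 18/2 = 31 mm → 1.2 × 31 × 14 × 450 / 1000 = 234.4 → r_n = 234.4 kN.
Interior bolts: l_c = 50 − 18 = 32 mm → 1.2 × 32 × 14 × 450 / 1000 = 241.9 → r_n = 241.9 kN.
R_n = 2 × 234.4 + 6 × 241.9 = 1920 kN.
Design strength φR_n = 0.75 × 1920 = 1440 kN.

1440 kN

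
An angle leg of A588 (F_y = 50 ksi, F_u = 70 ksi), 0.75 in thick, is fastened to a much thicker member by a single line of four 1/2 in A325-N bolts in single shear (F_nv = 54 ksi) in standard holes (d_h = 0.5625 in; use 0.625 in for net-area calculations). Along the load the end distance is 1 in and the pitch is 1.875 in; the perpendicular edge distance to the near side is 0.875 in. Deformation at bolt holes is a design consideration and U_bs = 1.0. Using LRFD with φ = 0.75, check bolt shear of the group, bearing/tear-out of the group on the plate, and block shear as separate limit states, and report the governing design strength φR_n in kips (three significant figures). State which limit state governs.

31.8 kips (bolt shear governs)

Bolt shear: A_b = π·0.5²/4 = 0.1963 in²; R_n = 54 × 0.1963 × 4 × 1 = 42.41 kips → 0.75 × 42.41 = 31.8 kips.
Bearing: edge l_c = 0.7188, r_n = 45.28 kips; interior l_c = 1.312, r_n = 63 kips; R_n = 45.28 + 3·63 = 234.3 kips → 176 kips.
Block shear: A_gv = 4.969, A_nv = 3.328, A_nt = 0.4219 in²; R_n = min(0.6F_uA_nv, 0.6F_yA_gv) + U_bs·F_u·A_nt = 169.3 kips → 127 kips.
Bolt shear governs: 31.8 kips.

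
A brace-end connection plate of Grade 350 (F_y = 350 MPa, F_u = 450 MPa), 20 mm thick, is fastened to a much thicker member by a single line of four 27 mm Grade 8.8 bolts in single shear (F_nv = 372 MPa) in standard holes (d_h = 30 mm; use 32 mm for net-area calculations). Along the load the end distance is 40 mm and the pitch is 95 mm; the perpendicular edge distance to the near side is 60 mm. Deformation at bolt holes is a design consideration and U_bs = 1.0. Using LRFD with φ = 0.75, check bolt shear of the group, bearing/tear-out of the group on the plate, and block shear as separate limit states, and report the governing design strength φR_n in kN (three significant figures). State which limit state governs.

639 kN (bolt shear governs)

Bolt shear: A_b = π·27²/4 = 572.6 mm²; R_n = 372 × 572.6 × 4 × 1 / 1000 = 852 kN → 0.75 × 852 = 639 kN.
Bearing: edge l_c = 25, r_n = 270 kN; interior l_c = 65, r_n = 583.2 kN; R_n = 270 + 3·583.2 = 2020 kN → 1510 kN.
Block shear: A_gv = 6500, A_nv = 4260, A_nt = 880 mm²; R_n = min(0.6F_uA_nv, 0.6F_yA_gv) + U_bs·F_u·A_nt = 1546 kN → 1160 kN.
Bolt shear governs: 639 kN.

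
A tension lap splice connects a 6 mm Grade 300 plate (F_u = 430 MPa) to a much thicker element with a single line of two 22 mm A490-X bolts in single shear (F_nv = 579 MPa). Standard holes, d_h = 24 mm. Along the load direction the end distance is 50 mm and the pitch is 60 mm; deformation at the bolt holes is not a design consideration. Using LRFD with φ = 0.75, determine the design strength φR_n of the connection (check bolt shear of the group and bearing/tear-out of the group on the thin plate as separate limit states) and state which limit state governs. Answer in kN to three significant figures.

215 kN (bearing governs)

Bolt shear: A_b = π·22²/4 = 380.1 mm²; R_n = 579 × 380.1 × 2 × 1 / 1000 = 440.2 kN → 0.75 × 440.2 = 330 kN.
Bearing (1.5 l_c t F_u ≤ 3.0 d t F_u): upper limit = 3.0·22·6·430 / 1000 = 170.3 kN.
  Edge l_c = 50 − 24/2 = 38 → r_n = 147.1 kN; interior l_c = 60 − 24 = 36 → r_n = 139.3 kN.
  R_n,bearing = 1·147.1 + 1·139.3 = 286.4 kN → 0.75 × 286.4 = 215 kN.
Bearing governs: 215 kN.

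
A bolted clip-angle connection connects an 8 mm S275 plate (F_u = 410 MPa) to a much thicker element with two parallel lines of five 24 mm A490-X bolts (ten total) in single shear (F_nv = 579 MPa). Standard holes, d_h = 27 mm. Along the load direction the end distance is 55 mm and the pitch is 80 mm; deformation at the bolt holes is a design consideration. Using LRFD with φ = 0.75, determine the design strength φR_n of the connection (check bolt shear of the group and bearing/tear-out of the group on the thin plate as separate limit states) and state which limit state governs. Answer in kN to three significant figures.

1380 kN (bearing governs)

Bolt shear: A_b = π·24²/4 = 452.4 mm²; R_n = 579 × 452.4 × 10 × 1 / 1000 = 2619 kN → 0.75 × 2619 = 1960 kN.
Bearing (1.2 l_c t F_u ≤ 2.4 d t F_u): upper limit = 2.4·24·8·410 / 1000 = 188.9 kN.
  Edge l_c = 55 − 27/2 = 41.5 → r_n = 163.3 kN; interior l_c = 80 − 27 = 53 → r_n = 188.9 kN.
  R_n,bearing = 2·163.3 + 8·188.9 = 1838 kN → 0.75 × 1838 = 1380 kN.
Bearing governs: 1380 kN.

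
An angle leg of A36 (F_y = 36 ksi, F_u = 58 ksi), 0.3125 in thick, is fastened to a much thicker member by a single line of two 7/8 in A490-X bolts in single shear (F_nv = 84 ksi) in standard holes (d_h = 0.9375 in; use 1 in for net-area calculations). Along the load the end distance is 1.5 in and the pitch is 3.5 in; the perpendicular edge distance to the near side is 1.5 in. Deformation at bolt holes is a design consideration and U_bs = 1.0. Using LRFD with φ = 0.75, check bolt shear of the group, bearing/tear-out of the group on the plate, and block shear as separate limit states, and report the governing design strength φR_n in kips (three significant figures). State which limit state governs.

38.9 kips (block shear governs)

Bolt shear: A_b = π·0.875²/4 = 0.6013 in²; R_n = 84 × 0.6013 × 2 × 1 = 101 kips → 0.75 × 101 = 75.8 kips.
Bearing: edge l_c = 1.031, r_n = 22.43 kips; interior l_c = 2.562, r_n = 38.06 kips; R_n = 22.43 + 1·38.06 = 60.49 kips → 45.4 kips.
Block shear: A_gv = 1.562, A_nv = 1.094, A_nt = 0.3125 in²; R_n = min(0.6F_uA_nv, 0.6F_yA_gv) + U_bs·F_u·A_nt = 51.88 kips → 38.9 kips.
Block shear governs: 38.9 kips.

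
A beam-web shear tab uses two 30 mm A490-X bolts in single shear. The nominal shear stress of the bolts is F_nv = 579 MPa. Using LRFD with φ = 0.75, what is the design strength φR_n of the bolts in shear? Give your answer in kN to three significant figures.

A_b = π × 30² / 4 = 706.9 mm².
R_n = F_nv · A_b · n · n_s = 579 × 706.9 × 2 × 1 / 1000 = 818.5 kN.
Design strength φR_n = 0.75 × 818.5 = 614 kN.

614 kN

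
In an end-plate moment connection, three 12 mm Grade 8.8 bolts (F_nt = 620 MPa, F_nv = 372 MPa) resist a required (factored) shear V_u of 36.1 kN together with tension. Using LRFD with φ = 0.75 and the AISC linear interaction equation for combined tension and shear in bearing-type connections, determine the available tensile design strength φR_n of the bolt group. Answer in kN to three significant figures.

A_b = π·12²/4 = 113.1 mm²; f_rv = 36.1 × 1000 / (3 × 113.1) = 106.4 MPa.
F'_nt = 1.3 F_nt − (F_nt / φF_nv) f_rv = 1.3·620 − (620/(0.75·372))·106.4 = 569.6 MPa, capped at F_nt → F'_nt = 569.6 MPa.
R_n = F'_nt · A_b · n = 569.6 × 113.1 × 3 / 1000 = 193.2 kN.
Design strength φR_n = 0.75 × 193.2 = 145 kN.

145 kN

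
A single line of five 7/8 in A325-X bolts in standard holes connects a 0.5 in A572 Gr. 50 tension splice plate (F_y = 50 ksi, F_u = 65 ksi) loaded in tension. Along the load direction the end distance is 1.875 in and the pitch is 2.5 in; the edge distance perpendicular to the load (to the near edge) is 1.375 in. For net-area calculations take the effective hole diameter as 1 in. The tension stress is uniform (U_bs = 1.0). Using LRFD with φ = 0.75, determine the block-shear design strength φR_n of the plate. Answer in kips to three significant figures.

Shear plane L_v = 1.875 + 4·2.5 = 11.88 in; A_gv = 11.88 × 0.5 = 5.938 in².
A_nv = (11.88 − 4.5·1) × 0.5 = 3.688 in².
A_nt = (1.375 − 0.5·1) × 0.5 = 0.4375 in².
0.6 F_u A_nv = 143.8 kips; 0.6 F_y A_gv = 178.1 kips → shear rupture governs the shear term.
R_n = 143.8 + 1.0 × 65 × 0.4375 = 172.2 kips.
Design strength φR_n = 0.75 × 172.2 = 129 kips.

129 kips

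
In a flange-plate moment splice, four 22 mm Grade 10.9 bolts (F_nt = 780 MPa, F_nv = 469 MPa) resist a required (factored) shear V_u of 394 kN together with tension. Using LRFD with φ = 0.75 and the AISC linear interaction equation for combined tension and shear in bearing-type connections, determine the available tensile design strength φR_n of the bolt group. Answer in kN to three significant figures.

A_b = π·22²/4 = 380.1 mm²; f_rv = 394 × 1000 / (4 × 380.1) = 259.1 MPa.
F'_nt = 1.3 F_nt − (F_nt / φF_nv) f_rv = 1.3·780 − (780/(0.75·469))·259.1 = 439.4 MPa, capped at F_nt → F'_nt = 439.4 MPa.
R_n = F'_nt · A_b · n = 439.4 × 380.1 × 4 / 1000 = 668.1 kN.
Design strength φR_n = 0.75 × 668.1 = 501 kN.

501 kN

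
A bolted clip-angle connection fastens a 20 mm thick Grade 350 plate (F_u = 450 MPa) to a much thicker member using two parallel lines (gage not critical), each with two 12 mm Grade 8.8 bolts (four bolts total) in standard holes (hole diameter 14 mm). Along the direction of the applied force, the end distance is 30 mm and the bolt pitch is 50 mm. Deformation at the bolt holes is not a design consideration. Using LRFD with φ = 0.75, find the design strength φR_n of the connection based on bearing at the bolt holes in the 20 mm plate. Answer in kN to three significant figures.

Per bolt r_n = 1.5 l_c t F_u ≤ 3.0 d t F_u; upper limit = 3.0 × 12 × 20 × 450 / 1000 = 324 kN.
Edge bolt: l_c = 30 − 14/2 = 23 mm → 1.5 × 23 × 20 × 450 / 1000 = 310.5 → r_n = 310.5 kN.
Interior bolts: l_c = 50 − 14 = 36 mm → 1.5 × 36 × 20 × 450 / 1000 = 486 → r_n = 324 kN.
R_n = 2 × 310.5 + 2 × 324 = 1269 kN.
Design strength φR_n = 0.75 × 1269 = 952 kN.

952 kN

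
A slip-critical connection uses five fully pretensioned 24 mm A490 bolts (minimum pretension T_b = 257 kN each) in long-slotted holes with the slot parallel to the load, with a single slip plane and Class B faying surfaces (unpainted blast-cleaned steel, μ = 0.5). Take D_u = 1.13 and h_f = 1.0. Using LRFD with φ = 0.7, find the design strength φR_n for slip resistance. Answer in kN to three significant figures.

508 kN

R_n = μ · D_u · h_f · T_b · n_s · n_b = 0.5 × 1.13 × 1.0 × 257 × 1 × 5 = 726 kN.
Design strength φR_n = 0.7 × 726 = 508 kN.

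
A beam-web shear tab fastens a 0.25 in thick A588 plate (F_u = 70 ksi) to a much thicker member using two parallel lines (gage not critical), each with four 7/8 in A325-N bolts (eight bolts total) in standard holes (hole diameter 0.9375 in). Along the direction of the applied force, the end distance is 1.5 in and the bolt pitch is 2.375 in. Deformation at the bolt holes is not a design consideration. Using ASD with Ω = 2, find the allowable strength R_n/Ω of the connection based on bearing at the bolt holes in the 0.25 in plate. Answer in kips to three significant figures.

Per bolt r_n = 1.5 l_c t F_u ≤ 3.0 d t F_u; upper limit = 3.0 × 0.875 × 0.25 × 70 = 45.94 kips.
Edge bolt: l_c = 1.5 − 0.9375/2 = 1.031 in → 1.5 × 1.031 × 0.25 × 70 = 27.07 → r_n = 27.07 kips.
Interior bolts: l_c = 2.375 − 0.9375 = 1.438 in → 1.5 × 1.438 × 0.25 × 70 = 37.73 → r_n = 37.73 kips.
R_n = 2 × 27.07 + 6 × 37.73 = 280.5 kips.
Allowable strength R_n/Ω = 280.5 / 2 = 140 kips.

140 kips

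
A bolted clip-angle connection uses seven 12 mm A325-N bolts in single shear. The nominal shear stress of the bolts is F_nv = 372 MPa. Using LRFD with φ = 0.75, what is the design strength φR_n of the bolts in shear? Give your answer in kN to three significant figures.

221 kN

A_b = π × 12² / 4 = 113.1 mm².
R_n = F_nv · A_b · n · n_s = 372 × 113.1 × 7 × 1 / 1000 = 294.5 kN.
Design strength φR_n = 0.75 × 294.5 = 221 kN.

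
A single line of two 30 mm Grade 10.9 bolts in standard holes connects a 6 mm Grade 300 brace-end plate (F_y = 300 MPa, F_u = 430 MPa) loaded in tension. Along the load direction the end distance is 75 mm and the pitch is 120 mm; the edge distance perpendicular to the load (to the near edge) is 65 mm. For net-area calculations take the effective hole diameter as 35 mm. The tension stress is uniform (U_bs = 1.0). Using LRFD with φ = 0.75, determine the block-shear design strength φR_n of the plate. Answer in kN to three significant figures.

Shear plane L_v = 75 + 1·120 = 195 mm; A_gv = 195 × 6 = 1170 mm².
A_nv = (195 − 1.5·35) × 6 = 855 mm².
A_nt = (65 − 0.5·35) × 6 = 285 mm².
0.6 F_u A_nv = 220.6 kN; 0.6 F_y A_gv = 210.6 kN → shear yielding governs the shear term.
R_n = 210.6 + 1.0 × 430 × 285 / 1000 = 333.1 kN.
Design strength φR_n = 0.75 × 333.1 = 250 kN.

250 kN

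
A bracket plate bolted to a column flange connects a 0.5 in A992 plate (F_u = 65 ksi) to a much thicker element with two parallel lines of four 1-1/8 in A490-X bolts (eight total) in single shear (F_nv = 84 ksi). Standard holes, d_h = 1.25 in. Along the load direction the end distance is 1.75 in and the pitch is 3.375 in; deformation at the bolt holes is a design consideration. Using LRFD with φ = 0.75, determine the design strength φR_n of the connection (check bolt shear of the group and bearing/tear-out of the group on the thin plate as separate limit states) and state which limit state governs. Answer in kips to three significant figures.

Bolt shear: A_b = π·1.125²/4 = 0.994 in²; R_n = 84 × 0.994 × 8 × 1 = 668 kips → 0.75 × 668 = 501 kips.
Bearing (1.2 l_c t F_u ≤ 2.4 d t F_u): upper limit = 2.4·1.125·0.5·65 = 87.75 kips.
  Edge l_c = 1.75 − 1.25/2 = 1.125 → r_n = 43.87 kips; interior l_c = 3.375 − 1.25 = 2.125 → r_n = 82.88 kips.
  R_n,bearing = 2·43.87 + 6·82.88 = 585 kips → 0.75 × 585 = 439 kips.
Bearing governs: 439 kips.

439 kips (bearing governs)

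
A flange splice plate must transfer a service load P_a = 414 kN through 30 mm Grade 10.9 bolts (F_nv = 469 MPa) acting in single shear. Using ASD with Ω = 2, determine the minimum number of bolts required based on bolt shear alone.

3 bolts

A_b = π·30²/4 = 706.9 mm².
Per-bolt allowable strength R_n/Ω = 469 × 706.9 × 1 / 1000 / 2 = 165.8 kN.
n ≥ 414 / 165.8 = 2.498 → use 3 bolts.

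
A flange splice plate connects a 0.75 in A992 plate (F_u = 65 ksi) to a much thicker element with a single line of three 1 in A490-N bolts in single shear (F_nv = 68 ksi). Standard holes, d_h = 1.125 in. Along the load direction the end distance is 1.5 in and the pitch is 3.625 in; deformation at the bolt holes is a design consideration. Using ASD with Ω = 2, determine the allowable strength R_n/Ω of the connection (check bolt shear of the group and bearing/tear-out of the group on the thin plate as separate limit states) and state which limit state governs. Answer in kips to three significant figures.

Bolt shear: A_b = π·1²/4 = 0.7854 in²; R_n = 68 × 0.7854 × 3 × 1 = 160.2 kips → 160.2 / 2 = 80.1 kips.
Bearing (1.2 l_c t F_u ≤ 2.4 d t F_u): upper limit = 2.4·1·0.75·65 = 117 kips.
  Edge l_c = 1.5 − 1.125/2 = 0.9375 → r_n = 54.84 kips; interior l_c = 3.625 − 1.125 = 2.5 → r_n = 117 kips.
  R_n,bearing = 1·54.84 + 2·117 = 288.8 kips → 288.8 / 2 = 144 kips.
Bolt shear governs: 80.1 kips.

80.1 kips (bolt shear governs)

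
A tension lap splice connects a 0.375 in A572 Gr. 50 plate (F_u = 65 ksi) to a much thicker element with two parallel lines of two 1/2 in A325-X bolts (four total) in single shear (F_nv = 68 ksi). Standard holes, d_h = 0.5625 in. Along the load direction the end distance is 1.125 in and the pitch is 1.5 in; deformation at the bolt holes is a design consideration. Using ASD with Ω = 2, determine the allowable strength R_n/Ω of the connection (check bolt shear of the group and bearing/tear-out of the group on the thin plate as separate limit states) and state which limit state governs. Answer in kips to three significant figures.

26.7 kips (bolt shear governs)

Bolt shear: A_b = π·0.5²/4 = 0.1963 in²; R_n = 68 × 0.1963 × 4 × 1 = 53.41 kips → 53.41 / 2 = 26.7 kips.
Bearing (1.2 l_c t F_u ≤ 2.4 d t F_u): upper limit = 2.4·0.5·0.375·65 = 29.25 kips.
  Edge l_c = 1.125 − 0.5625/2 = 0.8438 → r_n = 24.68 kips; interior l_c = 1.5 − 0.5625 = 0.9375 → r_n = 27.42 kips.
  R_n,bearing = 2·24.68 + 2·27.42 = 104.2 kips → 104.2 / 2 = 52.1 kips.
Bolt shear governs: 26.7 kips.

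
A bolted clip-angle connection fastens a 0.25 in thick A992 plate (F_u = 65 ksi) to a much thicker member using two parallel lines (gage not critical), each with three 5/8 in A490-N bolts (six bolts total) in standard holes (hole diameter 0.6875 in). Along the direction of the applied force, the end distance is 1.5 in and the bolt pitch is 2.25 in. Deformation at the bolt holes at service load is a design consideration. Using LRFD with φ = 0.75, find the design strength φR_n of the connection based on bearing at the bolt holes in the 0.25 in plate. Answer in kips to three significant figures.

Per bolt r_n = 1.2 l_c t F_u ≤ 2.4 d t F_u; upper limit = 2.4 × 0.625 × 0.25 × 65 = 24.38 kips.
Edge bolt: l_c = 1.5 − 0.6875/2 = 1.156 in → 1.2 × 1.156 × 0.25 × 65 = 22.55 → r_n = 22.55 kips.
Interior bolts: l_c = 2.25 − 0.6875 = 1.562 in → 1.2 × 1.562 × 0.25 × 65 = 30.47 → r_n = 24.38 kips.
R_n = 2 × 22.55 + 4 × 24.38 = 142.6 kips.
Design strength φR_n = 0.75 × 142.6 = 107 kips.

107 kips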